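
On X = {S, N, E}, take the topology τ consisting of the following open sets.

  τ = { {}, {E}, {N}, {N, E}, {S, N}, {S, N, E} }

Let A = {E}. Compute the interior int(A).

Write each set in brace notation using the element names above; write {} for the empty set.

opens ⊆ A: {}, {E}; union → int = {E}

{E}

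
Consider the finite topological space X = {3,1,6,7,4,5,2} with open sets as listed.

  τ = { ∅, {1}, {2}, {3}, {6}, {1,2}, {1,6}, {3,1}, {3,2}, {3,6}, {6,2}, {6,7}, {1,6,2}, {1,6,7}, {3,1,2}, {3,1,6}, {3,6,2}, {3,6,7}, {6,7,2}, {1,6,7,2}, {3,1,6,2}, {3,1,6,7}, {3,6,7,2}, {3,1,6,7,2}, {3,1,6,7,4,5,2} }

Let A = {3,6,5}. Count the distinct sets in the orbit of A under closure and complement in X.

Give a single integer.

X∖A={1,7,4,2}, int(X∖A)={1,2}, hence cl(A)={3,6,7,4,5}
Orbit (k=closure, c=complement):
  1. A     = {3,6,5}
  2. kA    = {3,6,7,4,5}
  3. cA    = {1,7,4,2}
  4. ckA   = {1,2}
  5. kcA   = {1,7,4,5,2}
  6. kckA  = {1,4,5,2}
  7. ckcA  = {3,6}
  8. ckckA = {3,6,7}
(closed under both — stop)

8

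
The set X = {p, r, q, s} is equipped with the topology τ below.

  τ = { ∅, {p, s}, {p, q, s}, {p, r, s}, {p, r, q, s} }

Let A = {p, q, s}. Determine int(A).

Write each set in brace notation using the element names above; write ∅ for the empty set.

interior: largest open inside A is {p, q, s} (from ∅, {p, s}, {p, q, s})

{p, q, s}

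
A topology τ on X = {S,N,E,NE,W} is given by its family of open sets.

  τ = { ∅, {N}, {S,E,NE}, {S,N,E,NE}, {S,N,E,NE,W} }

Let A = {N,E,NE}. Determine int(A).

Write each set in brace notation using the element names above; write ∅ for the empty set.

U open, U⊆A: ∅, {N}. int(A) = ⋃ = {N}

{N}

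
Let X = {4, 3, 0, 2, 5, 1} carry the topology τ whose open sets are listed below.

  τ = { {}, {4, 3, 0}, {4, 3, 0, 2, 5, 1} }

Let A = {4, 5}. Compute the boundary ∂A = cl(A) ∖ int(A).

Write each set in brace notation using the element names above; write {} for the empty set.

{4, 3, 0, 2, 5, 1}

open subsets of A: {}; so int(A) = {}
closure: X∖int(X∖A) = X∖{} = {4, 3, 0, 2, 5, 1}
∂A = {4, 3, 0, 2, 5, 1} minus {} = {4, 3, 0, 2, 5, 1}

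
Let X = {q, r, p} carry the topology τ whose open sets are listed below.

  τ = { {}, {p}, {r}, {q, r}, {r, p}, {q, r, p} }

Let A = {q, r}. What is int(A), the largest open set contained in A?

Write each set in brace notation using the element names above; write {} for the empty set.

U open, U⊆A: {}, {r}, {q, r}. int(A) = ⋃ = {q, r}

{q, r}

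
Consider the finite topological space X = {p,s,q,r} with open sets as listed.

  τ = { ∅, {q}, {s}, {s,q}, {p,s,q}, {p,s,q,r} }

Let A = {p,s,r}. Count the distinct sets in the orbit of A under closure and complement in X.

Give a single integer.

X∖A={q}, int(X∖A)={q}, hence cl(A)={p,s,r}
Orbit (k=closure, c=complement):
  1. A     = {p,s,r}
  2. cA    = {q}
  3. kcA   = {p,q,r}
  4. ckcA  = {s}
(closed under both — stop)

4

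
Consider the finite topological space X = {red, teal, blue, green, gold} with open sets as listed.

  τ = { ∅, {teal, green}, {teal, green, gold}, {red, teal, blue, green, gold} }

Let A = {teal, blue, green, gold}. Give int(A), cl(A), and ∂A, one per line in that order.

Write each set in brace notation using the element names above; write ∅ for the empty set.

open subsets of A: ∅, {teal, green}, {teal, green, gold}; so int(A) = {teal, green, gold}
closure: X∖int(X∖A) = X∖∅ = {red, teal, blue, green, gold}
∂A = {red, teal, blue, green, gold} minus {teal, green, gold} = {red, blue}

int(A) = {teal, green, gold}
cl(A)  = {red, teal, blue, green, gold}
∂A     = {red, blue}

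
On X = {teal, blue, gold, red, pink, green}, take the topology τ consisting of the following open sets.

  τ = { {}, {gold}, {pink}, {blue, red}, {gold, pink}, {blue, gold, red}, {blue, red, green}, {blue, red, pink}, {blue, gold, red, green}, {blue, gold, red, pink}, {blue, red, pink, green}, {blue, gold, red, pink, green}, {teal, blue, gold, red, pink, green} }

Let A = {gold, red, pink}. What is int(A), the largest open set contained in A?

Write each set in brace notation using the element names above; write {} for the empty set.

{gold, pink}

open subsets of A: {}, {gold}, {pink}, {gold, pink}; so int(A) = {gold, pink}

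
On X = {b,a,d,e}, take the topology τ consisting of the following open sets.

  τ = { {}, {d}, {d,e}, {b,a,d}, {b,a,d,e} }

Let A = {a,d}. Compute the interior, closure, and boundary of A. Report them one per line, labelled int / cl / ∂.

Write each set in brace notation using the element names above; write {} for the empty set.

int(A) = {d}
cl(A)  = {b,a,d,e}
∂A     = {b,a,e}

opens ⊆ A: {}, {d}; union → int = {d}
complement {b,e}; its interior {}; cl(A) = X∖{} = {b,a,d,e}
boundary = {b,a,d,e} ∖ {d} = {b,a,e}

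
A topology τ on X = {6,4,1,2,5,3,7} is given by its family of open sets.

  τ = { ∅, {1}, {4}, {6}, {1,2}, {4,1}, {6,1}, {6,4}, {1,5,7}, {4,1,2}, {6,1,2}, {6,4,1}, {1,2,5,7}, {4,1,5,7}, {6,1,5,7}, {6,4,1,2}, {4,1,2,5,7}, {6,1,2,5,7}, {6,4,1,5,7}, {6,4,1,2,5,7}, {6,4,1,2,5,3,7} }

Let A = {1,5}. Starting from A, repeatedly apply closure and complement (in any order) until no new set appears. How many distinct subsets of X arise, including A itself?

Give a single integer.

8

closure: X∖int(X∖A) = X∖{6,4} = {1,2,5,3,7}
Let k=closure and c=complement:
  1. A     = {1,5}
  2. kA    = {1,2,5,3,7}
  3. cA    = {6,4,2,3,7}
  4. ckA   = {6,4}
  5. kcA   = {6,4,2,5,3,7}
  6. kckA  = {6,4,3}
  7. ckcA  = {1}
  8. ckckA = {1,2,5,7}
— saturated at 8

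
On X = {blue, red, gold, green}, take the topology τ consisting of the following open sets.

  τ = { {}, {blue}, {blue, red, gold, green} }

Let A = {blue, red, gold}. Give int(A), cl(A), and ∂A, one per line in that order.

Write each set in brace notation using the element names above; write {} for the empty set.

open subsets of A: {}, {blue}; so int(A) = {blue}
closure: X∖int(X∖A) = X∖{} = {blue, red, gold, green}
∂A = {blue, red, gold, green} minus {blue} = {red, gold, green}

int(A) = {blue}
cl(A)  = {blue, red, gold, green}
∂A     = {red, gold, green}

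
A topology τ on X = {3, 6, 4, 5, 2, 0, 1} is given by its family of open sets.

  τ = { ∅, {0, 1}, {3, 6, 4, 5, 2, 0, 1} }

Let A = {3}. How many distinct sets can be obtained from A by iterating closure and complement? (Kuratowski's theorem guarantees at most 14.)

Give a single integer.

closure: X∖int(X∖A) = X∖{0, 1} = {3, 6, 4, 5, 2}
Let k=closure and c=complement:
  1. A     = {3}
  2. kA    = {3, 6, 4, 5, 2}
  3. cA    = {6, 4, 5, 2, 0, 1}
  4. ckA   = {0, 1}
  5. kcA   = {3, 6, 4, 5, 2, 0, 1}
  6. ckcA  = ∅
— saturated at 6

6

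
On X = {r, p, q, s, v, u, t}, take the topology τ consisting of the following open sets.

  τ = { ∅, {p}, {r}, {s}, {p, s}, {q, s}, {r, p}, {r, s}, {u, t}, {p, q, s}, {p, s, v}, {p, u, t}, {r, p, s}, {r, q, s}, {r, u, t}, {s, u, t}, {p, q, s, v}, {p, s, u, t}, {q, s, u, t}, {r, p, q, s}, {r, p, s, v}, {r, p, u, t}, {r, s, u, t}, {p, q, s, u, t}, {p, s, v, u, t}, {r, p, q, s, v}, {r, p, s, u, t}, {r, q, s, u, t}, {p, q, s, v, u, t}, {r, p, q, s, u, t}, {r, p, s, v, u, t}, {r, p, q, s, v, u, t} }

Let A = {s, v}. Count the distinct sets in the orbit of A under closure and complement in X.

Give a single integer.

cl via duality: int({r, p, q, u, t}) = {r, p, u, t}, so X∖{r, p, u, t} = {q, s, v}
Write k for closure, c for complement:
  1. A     = {s, v}
  2. kA    = {q, s, v}
  3. cA    = {r, p, q, u, t}
  4. ckA   = {r, p, u, t}
  5. kcA   = {r, p, q, v, u, t}
  6. kckA  = {r, p, v, u, t}
  7. ckcA  = {s}
  8. ckckA = {q, s}
applying k or c yields no new set

8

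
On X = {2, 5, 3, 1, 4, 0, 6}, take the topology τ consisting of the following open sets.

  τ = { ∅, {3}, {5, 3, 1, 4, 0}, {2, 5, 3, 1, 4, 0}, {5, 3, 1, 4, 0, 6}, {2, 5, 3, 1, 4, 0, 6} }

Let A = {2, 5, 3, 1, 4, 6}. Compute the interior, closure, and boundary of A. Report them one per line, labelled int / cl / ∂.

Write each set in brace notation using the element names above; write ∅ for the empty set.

open subsets of A: ∅, {3}; so int(A) = {3}
closure: X∖int(X∖A) = X∖∅ = {2, 5, 3, 1, 4, 0, 6}
∂A = {2, 5, 3, 1, 4, 0, 6} minus {3} = {2, 5, 1, 4, 0, 6}

int(A) = {3}
cl(A)  = {2, 5, 3, 1, 4, 0, 6}
∂A     = {2, 5, 1, 4, 0, 6}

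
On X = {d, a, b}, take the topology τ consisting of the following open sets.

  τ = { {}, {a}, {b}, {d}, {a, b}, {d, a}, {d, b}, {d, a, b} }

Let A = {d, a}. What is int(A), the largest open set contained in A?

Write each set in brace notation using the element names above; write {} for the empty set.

{d, a}

U open, U⊆A: {}, {d}, {a}, {d, a}. int(A) = ⋃ = {d, a}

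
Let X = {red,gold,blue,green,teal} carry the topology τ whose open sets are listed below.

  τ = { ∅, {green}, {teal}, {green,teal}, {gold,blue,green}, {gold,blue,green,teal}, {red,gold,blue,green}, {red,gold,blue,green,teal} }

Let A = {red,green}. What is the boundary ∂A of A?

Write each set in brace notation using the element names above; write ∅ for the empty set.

open subsets of A: ∅, {green}; so int(A) = {green}
closure: X∖int(X∖A) = X∖{teal} = {red,gold,blue,green}
∂A = {red,gold,blue,green} minus {green} = {red,gold,blue}

{red,gold,blue}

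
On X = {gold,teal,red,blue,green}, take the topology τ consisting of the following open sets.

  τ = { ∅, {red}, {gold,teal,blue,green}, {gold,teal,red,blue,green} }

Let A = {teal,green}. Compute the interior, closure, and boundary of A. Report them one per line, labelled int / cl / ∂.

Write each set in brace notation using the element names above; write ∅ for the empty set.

int(A) = ∅
cl(A)  = {gold,teal,blue,green}
∂A     = {gold,teal,blue,green}

open subsets of A: ∅; so int(A) = ∅
closure: X∖int(X∖A) = X∖{red} = {gold,teal,blue,green}
∂A = {gold,teal,blue,green} minus ∅ = {gold,teal,blue,green}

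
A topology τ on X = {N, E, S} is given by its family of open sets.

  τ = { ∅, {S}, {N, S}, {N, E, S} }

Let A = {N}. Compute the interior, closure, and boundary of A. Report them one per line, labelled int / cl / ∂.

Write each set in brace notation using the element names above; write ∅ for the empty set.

U open, U⊆A: ∅. int(A) = ⋃ = ∅
X∖A={E, S}, int(X∖A)={S}, hence cl(A)={N, E}
∂A: remove int from cl → {N, E}

int(A) = ∅
cl(A)  = {N, E}
∂A     = {N, E}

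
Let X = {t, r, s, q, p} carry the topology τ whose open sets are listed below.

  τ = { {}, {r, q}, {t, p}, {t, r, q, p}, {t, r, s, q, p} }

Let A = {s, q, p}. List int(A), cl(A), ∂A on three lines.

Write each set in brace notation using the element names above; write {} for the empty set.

int(A) = {}
cl(A)  = {t, r, s, q, p}
∂A     = {t, r, s, q, p}

opens ⊆ A: {}; union → int = {}
complement {t, r}; its interior {}; cl(A) = X∖{} = {t, r, s, q, p}
boundary = {t, r, s, q, p} ∖ {} = {t, r, s, q, p}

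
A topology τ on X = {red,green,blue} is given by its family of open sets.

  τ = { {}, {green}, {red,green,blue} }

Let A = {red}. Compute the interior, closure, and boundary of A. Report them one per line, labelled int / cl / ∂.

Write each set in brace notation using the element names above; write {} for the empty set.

opens ⊆ A: {}; union → int = {}
complement {green,blue}; its interior {green}; cl(A) = X∖{green} = {red,blue}
boundary = {red,blue} ∖ {} = {red,blue}

int(A) = {}
cl(A)  = {red,blue}
∂A     = {red,blue}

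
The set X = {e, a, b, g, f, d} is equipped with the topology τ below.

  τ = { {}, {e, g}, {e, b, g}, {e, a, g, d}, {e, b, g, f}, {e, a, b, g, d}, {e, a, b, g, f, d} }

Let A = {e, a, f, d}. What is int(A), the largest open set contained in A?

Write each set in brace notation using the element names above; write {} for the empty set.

opens ⊆ A: {}; union → int = {}

{}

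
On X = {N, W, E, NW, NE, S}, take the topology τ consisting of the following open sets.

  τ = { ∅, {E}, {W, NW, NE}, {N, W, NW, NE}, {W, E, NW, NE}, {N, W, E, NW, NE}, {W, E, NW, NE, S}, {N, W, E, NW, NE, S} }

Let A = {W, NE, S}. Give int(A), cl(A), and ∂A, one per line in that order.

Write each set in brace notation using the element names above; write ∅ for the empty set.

int(A) = ∅
cl(A)  = {N, W, NW, NE, S}
∂A     = {N, W, NW, NE, S}

opens ⊆ A: ∅; union → int = ∅
complement {N, E, NW}; its interior {E}; cl(A) = X∖{E} = {N, W, NW, NE, S}
boundary = {N, W, NW, NE, S} ∖ ∅ = {N, W, NW, NE, S}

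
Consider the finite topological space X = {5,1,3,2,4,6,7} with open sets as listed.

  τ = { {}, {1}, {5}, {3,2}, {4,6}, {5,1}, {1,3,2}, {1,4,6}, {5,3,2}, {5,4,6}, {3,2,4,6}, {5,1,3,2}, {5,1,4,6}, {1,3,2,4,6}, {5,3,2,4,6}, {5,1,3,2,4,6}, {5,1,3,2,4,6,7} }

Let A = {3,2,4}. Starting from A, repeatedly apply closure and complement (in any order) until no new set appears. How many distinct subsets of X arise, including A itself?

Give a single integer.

X∖A={5,1,6,7}, int(X∖A)={5,1}, hence cl(A)={3,2,4,6,7}
Orbit (k=closure, c=complement):
  1. A     = {3,2,4}
  2. kA    = {3,2,4,6,7}
  3. cA    = {5,1,6,7}
  4. ckA   = {5,1}
  5. kcA   = {5,1,4,6,7}
  6. kckA  = {5,1,7}
  7. ckcA  = {3,2}
  8. ckckA = {3,2,4,6}
  9. kckcA = {3,2,7}
  10. ckckcA = {5,1,4,6}
(closed under both — stop)

10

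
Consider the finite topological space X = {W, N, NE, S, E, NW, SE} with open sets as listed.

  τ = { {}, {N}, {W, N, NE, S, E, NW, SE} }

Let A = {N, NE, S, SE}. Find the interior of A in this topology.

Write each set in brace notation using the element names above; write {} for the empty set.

{N}

U open, U⊆A: {}, {N}. int(A) = ⋃ = {N}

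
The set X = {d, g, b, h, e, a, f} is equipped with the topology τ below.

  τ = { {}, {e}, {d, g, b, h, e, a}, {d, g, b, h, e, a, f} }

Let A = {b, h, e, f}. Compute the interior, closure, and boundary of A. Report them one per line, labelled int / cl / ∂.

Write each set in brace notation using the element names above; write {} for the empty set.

int(A) = {e}
cl(A)  = {d, g, b, h, e, a, f}
∂A     = {d, g, b, h, a, f}

interior: largest open inside A is {e} (from {}, {e})
cl via duality: int({d, g, a}) = {}, so X∖{} = {d, g, b, h, e, a, f}
cl∖int = {d, g, b, h, a, f}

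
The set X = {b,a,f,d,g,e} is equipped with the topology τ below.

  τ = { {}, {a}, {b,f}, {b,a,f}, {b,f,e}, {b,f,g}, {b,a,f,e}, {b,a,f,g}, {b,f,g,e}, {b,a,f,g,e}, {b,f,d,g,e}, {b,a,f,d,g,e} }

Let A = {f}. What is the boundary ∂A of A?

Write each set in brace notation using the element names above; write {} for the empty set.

{b,f,d,g,e}

opens ⊆ A: {}; union → int = {}
complement {b,a,d,g,e}; its interior {a}; cl(A) = X∖{a} = {b,f,d,g,e}
boundary = {b,f,d,g,e} ∖ {} = {b,f,d,g,e}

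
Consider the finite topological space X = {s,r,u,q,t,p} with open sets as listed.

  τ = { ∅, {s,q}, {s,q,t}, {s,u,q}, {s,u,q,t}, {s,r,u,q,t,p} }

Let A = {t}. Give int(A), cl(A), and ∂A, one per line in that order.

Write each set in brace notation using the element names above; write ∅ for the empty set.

interior: largest open inside A is ∅ (from ∅)
cl via duality: int({s,r,u,q,p}) = {s,u,q}, so X∖{s,u,q} = {r,t,p}
cl∖int = {r,t,p}

int(A) = ∅
cl(A)  = {r,t,p}
∂A     = {r,t,p}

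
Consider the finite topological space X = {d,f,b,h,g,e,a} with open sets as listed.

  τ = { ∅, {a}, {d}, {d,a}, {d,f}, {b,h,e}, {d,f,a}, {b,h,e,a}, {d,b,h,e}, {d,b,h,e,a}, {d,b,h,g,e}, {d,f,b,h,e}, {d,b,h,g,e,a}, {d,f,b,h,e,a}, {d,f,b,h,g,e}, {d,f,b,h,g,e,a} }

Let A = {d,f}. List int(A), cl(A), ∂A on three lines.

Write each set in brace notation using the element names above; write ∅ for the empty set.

interior: largest open inside A is {d,f} (from ∅, {d}, {d,f})
cl via duality: int({b,h,g,e,a}) = {b,h,e,a}, so X∖{b,h,e,a} = {d,f,g}
cl∖int = {g}

int(A) = {d,f}
cl(A)  = {d,f,g}
∂A     = {g}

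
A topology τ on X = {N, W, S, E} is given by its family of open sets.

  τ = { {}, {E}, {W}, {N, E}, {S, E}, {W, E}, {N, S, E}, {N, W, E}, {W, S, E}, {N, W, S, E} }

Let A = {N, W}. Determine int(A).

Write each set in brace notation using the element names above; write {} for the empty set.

{W}

interior: largest open inside A is {W} (from {}, {W})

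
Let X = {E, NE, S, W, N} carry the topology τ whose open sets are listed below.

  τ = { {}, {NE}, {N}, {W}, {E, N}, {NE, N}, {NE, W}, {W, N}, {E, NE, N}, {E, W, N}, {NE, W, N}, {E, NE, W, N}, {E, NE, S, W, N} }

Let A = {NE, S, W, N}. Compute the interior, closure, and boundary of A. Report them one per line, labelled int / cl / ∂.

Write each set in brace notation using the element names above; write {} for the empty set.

U open, U⊆A: {}, {N}, {NE}, {W}, {NE, W}, {W, N}, {NE, N}, {NE, W, N}. int(A) = ⋃ = {NE, W, N}
X∖A={E}, int(X∖A)={}, hence cl(A)={E, NE, S, W, N}
∂A: remove int from cl → {E, S}

int(A) = {NE, W, N}
cl(A)  = {E, NE, S, W, N}
∂A     = {E, S}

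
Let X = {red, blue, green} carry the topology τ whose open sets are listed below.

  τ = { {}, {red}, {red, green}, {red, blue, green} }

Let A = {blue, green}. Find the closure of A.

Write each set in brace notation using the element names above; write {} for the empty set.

{blue, green}

X∖A={red}, int(X∖A)={red}, hence cl(A)={blue, green}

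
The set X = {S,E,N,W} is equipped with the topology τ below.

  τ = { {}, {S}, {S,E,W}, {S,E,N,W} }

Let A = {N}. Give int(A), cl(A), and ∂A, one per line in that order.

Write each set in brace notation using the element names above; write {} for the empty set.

interior: largest open inside A is {} (from {})
cl via duality: int({S,E,W}) = {S,E,W}, so X∖{S,E,W} = {N}
cl∖int = {N}

int(A) = {}
cl(A)  = {N}
∂A     = {N}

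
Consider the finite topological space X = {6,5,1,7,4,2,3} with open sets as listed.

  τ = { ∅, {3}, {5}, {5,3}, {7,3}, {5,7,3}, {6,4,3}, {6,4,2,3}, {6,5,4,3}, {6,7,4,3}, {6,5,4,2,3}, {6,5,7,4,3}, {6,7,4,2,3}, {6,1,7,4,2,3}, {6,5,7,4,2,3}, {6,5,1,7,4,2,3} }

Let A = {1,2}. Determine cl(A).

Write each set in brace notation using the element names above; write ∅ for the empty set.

{1,2}

complement {6,5,7,4,3}; its interior {6,5,7,4,3}; cl(A) = X∖{6,5,7,4,3} = {1,2}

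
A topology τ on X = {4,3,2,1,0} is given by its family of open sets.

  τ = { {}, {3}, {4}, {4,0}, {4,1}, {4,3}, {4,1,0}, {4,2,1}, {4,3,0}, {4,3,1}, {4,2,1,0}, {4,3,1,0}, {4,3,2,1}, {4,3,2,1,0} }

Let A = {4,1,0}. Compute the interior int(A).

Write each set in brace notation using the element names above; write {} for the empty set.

open subsets of A: {}, {4}, {4,0}, {4,1}, {4,1,0}; so int(A) = {4,1,0}

{4,1,0}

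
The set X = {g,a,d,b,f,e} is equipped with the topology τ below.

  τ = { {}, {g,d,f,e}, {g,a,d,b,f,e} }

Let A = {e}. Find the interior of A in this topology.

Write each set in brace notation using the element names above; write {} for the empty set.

U open, U⊆A: {}. int(A) = ⋃ = {}

{}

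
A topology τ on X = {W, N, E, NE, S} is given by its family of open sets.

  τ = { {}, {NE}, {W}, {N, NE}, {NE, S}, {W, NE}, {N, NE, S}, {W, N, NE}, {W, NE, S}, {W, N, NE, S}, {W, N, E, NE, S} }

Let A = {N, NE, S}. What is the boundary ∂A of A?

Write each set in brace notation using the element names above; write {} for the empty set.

{E}

opens ⊆ A: {}, {NE}, {NE, S}, {N, NE}, {N, NE, S}; union → int = {N, NE, S}
complement {W, E}; its interior {W}; cl(A) = X∖{W} = {N, E, NE, S}
boundary = {N, E, NE, S} ∖ {N, NE, S} = {E}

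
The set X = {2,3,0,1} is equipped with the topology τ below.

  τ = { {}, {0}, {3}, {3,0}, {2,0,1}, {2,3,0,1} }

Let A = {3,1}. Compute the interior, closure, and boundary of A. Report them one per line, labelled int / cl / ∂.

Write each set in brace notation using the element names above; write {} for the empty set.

int(A) = {3}
cl(A)  = {2,3,1}
∂A     = {2,1}

opens ⊆ A: {}, {3}; union → int = {3}
complement {2,0}; its interior {0}; cl(A) = X∖{0} = {2,3,1}
boundary = {2,3,1} ∖ {3} = {2,1}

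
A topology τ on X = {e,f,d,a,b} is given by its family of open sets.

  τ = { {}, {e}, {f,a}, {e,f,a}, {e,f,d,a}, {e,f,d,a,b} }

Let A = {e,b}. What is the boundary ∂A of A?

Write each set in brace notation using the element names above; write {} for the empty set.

{d,b}

opens ⊆ A: {}, {e}; union → int = {e}
complement {f,d,a}; its interior {f,a}; cl(A) = X∖{f,a} = {e,d,b}
boundary = {e,d,b} ∖ {e} = {d,b}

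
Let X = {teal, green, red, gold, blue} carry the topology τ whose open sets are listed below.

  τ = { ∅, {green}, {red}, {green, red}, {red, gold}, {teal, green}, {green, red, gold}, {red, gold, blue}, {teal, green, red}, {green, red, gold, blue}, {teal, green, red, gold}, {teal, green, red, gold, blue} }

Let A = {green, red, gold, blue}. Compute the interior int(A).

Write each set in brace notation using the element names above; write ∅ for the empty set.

{green, red, gold, blue}

opens ⊆ A: ∅, {red}, {green}, {red, gold}, {green, red}, {green, red, gold}, {red, gold, blue}, {green, red, gold, blue}; union → int = {green, red, gold, blue}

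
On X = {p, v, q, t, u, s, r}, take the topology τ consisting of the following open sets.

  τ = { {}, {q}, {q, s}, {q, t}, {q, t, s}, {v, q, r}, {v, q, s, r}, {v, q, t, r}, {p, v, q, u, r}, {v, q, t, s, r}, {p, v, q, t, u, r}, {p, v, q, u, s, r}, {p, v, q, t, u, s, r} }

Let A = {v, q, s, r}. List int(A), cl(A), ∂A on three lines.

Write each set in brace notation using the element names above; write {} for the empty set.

int(A) = {v, q, s, r}
cl(A)  = {p, v, q, t, u, s, r}
∂A     = {p, t, u}

U open, U⊆A: {}, {q}, {q, s}, {v, q, r}, {v, q, s, r}. int(A) = ⋃ = {v, q, s, r}
X∖A={p, t, u}, int(X∖A)={}, hence cl(A)={p, v, q, t, u, s, r}
∂A: remove int from cl → {p, t, u}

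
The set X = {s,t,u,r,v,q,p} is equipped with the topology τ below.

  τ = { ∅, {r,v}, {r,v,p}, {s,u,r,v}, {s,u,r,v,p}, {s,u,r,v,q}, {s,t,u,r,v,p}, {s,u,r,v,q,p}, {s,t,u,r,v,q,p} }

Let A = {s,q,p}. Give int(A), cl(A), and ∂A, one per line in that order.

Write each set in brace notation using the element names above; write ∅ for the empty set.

int(A) = ∅
cl(A)  = {s,t,u,q,p}
∂A     = {s,t,u,q,p}

U open, U⊆A: ∅. int(A) = ⋃ = ∅
X∖A={t,u,r,v}, int(X∖A)={r,v}, hence cl(A)={s,t,u,q,p}
∂A: remove int from cl → {s,t,u,q,p}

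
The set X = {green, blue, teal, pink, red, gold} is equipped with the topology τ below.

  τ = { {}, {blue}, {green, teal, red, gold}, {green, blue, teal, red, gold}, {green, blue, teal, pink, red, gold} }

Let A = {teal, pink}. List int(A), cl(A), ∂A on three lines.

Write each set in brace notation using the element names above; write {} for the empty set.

int(A) = {}
cl(A)  = {green, teal, pink, red, gold}
∂A     = {green, teal, pink, red, gold}

U open, U⊆A: {}. int(A) = ⋃ = {}
X∖A={green, blue, red, gold}, int(X∖A)={blue}, hence cl(A)={green, teal, pink, red, gold}
∂A: remove int from cl → {green, teal, pink, red, gold}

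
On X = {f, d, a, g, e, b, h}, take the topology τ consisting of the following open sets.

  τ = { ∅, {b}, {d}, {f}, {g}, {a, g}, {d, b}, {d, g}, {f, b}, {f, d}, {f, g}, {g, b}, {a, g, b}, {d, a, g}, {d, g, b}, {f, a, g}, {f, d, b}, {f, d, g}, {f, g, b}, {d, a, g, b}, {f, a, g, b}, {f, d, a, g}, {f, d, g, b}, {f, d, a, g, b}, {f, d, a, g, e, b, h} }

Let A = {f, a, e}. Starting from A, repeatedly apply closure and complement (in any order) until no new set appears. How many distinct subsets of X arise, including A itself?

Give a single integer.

closure: X∖int(X∖A) = X∖{d, g, b} = {f, a, e, h}
Let k=closure and c=complement:
  1. A     = {f, a, e}
  2. kA    = {f, a, e, h}
  3. cA    = {d, g, b, h}
  4. ckA   = {d, g, b}
  5. kcA   = {d, a, g, e, b, h}
  6. ckcA  = {f}
  7. kckcA = {f, e, h}
  8. ckckcA = {d, a, g, b}
— saturated at 8

8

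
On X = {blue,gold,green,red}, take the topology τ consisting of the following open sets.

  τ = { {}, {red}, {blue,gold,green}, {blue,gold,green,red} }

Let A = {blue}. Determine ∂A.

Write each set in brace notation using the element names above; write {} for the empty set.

U open, U⊆A: {}. int(A) = ⋃ = {}
X∖A={gold,green,red}, int(X∖A)={red}, hence cl(A)={blue,gold,green}
∂A: remove int from cl → {blue,gold,green}

{blue,gold,green}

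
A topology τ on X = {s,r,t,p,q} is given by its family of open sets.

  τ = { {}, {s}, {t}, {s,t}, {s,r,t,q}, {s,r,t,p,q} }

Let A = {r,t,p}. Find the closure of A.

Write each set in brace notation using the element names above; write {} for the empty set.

{r,t,p,q}

closure: X∖int(X∖A) = X∖{s} = {r,t,p,q}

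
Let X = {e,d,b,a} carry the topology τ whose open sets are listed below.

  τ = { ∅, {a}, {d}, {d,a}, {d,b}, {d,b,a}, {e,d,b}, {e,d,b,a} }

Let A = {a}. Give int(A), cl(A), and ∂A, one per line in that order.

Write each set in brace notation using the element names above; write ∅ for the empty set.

int(A) = {a}
cl(A)  = {a}
∂A     = ∅

open subsets of A: ∅, {a}; so int(A) = {a}
closure: X∖int(X∖A) = X∖{e,d,b} = {a}
∂A = {a} minus {a} = ∅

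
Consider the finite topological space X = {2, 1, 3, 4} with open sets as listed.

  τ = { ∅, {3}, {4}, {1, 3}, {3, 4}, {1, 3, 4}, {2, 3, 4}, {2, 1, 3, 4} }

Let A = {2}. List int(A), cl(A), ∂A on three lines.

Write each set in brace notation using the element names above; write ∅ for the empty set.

int(A) = ∅
cl(A)  = {2}
∂A     = {2}

opens ⊆ A: ∅; union → int = ∅
complement {1, 3, 4}; its interior {1, 3, 4}; cl(A) = X∖{1, 3, 4} = {2}
boundary = {2} ∖ ∅ = {2}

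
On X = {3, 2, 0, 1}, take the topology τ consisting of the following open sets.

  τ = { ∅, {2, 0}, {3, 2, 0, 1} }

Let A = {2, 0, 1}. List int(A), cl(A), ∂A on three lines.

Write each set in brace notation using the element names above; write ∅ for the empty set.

int(A) = {2, 0}
cl(A)  = {3, 2, 0, 1}
∂A     = {3, 1}

open subsets of A: ∅, {2, 0}; so int(A) = {2, 0}
closure: X∖int(X∖A) = X∖∅ = {3, 2, 0, 1}
∂A = {3, 2, 0, 1} minus {2, 0} = {3, 1}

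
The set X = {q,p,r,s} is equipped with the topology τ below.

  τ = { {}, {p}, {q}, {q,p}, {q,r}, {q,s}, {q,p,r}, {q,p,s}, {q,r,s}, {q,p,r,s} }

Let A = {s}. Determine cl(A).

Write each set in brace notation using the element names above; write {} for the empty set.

{s}

closure: X∖int(X∖A) = X∖{q,p,r} = {s}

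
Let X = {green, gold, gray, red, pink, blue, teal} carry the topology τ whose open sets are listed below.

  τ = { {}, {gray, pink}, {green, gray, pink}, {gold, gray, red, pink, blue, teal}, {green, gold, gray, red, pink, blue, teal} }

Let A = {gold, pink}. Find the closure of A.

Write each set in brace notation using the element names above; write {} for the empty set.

X∖A={green, gray, red, blue, teal}, int(X∖A)={}, hence cl(A)={green, gold, gray, red, pink, blue, teal}

{green, gold, gray, red, pink, blue, teal}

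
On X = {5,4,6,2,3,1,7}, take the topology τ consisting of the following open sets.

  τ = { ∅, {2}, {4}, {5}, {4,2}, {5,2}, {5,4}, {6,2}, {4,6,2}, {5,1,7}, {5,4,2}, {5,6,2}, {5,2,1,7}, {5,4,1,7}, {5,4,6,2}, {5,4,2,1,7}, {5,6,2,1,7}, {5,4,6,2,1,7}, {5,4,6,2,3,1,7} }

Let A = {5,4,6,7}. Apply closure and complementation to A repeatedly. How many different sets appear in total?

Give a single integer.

10

closure: X∖int(X∖A) = X∖{2} = {5,4,6,3,1,7}
Let k=closure and c=complement:
  1. A     = {5,4,6,7}
  2. kA    = {5,4,6,3,1,7}
  3. cA    = {2,3,1}
  4. ckA   = {2}
  5. kcA   = {6,2,3,1,7}
  6. kckA  = {6,2,3}
  7. ckcA  = {5,4}
  8. ckckA = {5,4,1,7}
  9. kckcA = {5,4,3,1,7}
  10. ckckcA = {6,2}
— saturated at 10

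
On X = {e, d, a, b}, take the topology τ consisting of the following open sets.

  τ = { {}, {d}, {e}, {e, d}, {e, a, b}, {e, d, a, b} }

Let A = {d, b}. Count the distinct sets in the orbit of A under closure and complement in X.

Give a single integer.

X∖A={e, a}, int(X∖A)={e}, hence cl(A)={d, a, b}
Orbit (k=closure, c=complement):
  1. A     = {d, b}
  2. kA    = {d, a, b}
  3. cA    = {e, a}
  4. ckA   = {e}
  5. kcA   = {e, a, b}
  6. ckcA  = {d}
(closed under both — stop)

6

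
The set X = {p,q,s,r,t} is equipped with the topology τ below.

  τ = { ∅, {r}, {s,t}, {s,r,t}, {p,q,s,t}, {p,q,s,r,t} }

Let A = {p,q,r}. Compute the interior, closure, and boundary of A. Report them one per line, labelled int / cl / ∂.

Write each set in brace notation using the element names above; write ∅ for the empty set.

interior: largest open inside A is {r} (from ∅, {r})
cl via duality: int({s,t}) = {s,t}, so X∖{s,t} = {p,q,r}
cl∖int = {p,q}

int(A) = {r}
cl(A)  = {p,q,r}
∂A     = {p,q}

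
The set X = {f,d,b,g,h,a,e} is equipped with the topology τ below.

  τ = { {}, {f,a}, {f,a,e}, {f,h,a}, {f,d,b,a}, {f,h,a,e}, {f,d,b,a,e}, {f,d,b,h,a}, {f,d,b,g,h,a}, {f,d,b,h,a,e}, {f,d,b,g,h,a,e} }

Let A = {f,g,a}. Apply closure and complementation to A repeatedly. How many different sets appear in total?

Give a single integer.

complement {d,b,h,e}; its interior {}; cl(A) = X∖{} = {f,d,b,g,h,a,e}
With k = closure, c = complement:
  1. A     = {f,g,a}
  2. kA    = {f,d,b,g,h,a,e}
  3. cA    = {d,b,h,e}
  4. ckA   = {}
  5. kcA   = {d,b,g,h,e}
  6. ckcA  = {f,a}
k, c of each give nothing new

6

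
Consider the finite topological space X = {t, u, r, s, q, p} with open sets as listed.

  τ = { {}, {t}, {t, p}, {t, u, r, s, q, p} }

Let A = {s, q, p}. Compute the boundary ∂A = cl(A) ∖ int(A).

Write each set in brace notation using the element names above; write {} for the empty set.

{u, r, s, q, p}

opens ⊆ A: {}; union → int = {}
complement {t, u, r}; its interior {t}; cl(A) = X∖{t} = {u, r, s, q, p}
boundary = {u, r, s, q, p} ∖ {} = {u, r, s, q, p}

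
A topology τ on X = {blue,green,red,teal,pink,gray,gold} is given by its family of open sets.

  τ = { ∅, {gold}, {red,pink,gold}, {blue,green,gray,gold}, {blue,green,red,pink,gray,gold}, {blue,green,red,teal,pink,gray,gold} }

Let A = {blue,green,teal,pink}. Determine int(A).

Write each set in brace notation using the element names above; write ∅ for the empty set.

interior: largest open inside A is ∅ (from ∅)

∅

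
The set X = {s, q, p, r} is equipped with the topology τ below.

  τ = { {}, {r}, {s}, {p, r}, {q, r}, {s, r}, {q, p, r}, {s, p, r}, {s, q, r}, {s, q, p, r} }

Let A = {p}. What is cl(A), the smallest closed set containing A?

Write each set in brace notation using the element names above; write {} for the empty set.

{p}

X∖A={s, q, r}, int(X∖A)={s, q, r}, hence cl(A)={p}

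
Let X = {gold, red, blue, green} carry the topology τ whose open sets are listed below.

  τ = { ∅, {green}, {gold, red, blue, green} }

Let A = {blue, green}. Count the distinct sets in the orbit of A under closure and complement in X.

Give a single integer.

6

complement {gold, red}; its interior ∅; cl(A) = X∖∅ = {gold, red, blue, green}
With k = closure, c = complement:
  1. A     = {blue, green}
  2. kA    = {gold, red, blue, green}
  3. cA    = {gold, red}
  4. ckA   = ∅
  5. kcA   = {gold, red, blue}
  6. ckcA  = {green}
k, c of each give nothing new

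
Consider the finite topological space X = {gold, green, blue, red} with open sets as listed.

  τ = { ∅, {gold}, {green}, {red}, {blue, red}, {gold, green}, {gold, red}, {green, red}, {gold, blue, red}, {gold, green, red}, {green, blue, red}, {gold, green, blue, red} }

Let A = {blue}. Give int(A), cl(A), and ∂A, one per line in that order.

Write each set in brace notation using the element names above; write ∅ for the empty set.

int(A) = ∅
cl(A)  = {blue}
∂A     = {blue}

open subsets of A: ∅; so int(A) = ∅
closure: X∖int(X∖A) = X∖{gold, green, red} = {blue}
∂A = {blue} minus ∅ = {blue}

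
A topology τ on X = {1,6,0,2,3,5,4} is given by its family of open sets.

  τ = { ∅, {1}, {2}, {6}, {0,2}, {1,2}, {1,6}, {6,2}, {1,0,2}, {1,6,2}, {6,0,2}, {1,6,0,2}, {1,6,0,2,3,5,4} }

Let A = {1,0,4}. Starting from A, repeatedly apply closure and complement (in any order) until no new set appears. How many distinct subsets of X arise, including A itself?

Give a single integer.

8

X∖A={6,2,3,5}, int(X∖A)={6,2}, hence cl(A)={1,0,3,5,4}
Orbit (k=closure, c=complement):
  1. A     = {1,0,4}
  2. kA    = {1,0,3,5,4}
  3. cA    = {6,2,3,5}
  4. ckA   = {6,2}
  5. kcA   = {6,0,2,3,5,4}
  6. ckcA  = {1}
  7. kckcA = {1,3,5,4}
  8. ckckcA = {6,0,2}
(closed under both — stop)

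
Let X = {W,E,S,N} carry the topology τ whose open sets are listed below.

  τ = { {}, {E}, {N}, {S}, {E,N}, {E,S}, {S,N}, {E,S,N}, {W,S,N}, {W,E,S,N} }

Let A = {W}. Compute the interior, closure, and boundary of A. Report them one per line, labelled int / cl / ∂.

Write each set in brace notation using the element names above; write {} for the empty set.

U open, U⊆A: {}. int(A) = ⋃ = {}
X∖A={E,S,N}, int(X∖A)={E,S,N}, hence cl(A)={W}
∂A: remove int from cl → {W}

int(A) = {}
cl(A)  = {W}
∂A     = {W}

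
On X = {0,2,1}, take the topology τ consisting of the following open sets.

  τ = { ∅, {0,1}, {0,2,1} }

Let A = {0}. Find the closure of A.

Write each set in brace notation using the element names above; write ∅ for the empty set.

X∖A={2,1}, int(X∖A)=∅, hence cl(A)={0,2,1}

{0,2,1}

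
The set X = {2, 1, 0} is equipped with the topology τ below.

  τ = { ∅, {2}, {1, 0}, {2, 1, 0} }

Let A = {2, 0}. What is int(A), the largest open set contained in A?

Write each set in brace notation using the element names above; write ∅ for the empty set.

U open, U⊆A: ∅, {2}. int(A) = ⋃ = {2}

{2}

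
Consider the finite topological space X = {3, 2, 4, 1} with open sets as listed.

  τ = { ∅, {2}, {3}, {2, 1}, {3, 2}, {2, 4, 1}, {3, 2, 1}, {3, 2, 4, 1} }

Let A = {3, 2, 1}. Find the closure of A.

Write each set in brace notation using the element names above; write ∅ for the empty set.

{3, 2, 4, 1}

X∖A={4}, int(X∖A)=∅, hence cl(A)={3, 2, 4, 1}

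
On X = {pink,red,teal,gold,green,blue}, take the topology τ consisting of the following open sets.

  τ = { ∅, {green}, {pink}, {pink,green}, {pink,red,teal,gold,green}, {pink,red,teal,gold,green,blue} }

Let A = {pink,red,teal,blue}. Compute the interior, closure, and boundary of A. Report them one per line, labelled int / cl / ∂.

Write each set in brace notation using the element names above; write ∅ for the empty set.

open subsets of A: ∅, {pink}; so int(A) = {pink}
closure: X∖int(X∖A) = X∖{green} = {pink,red,teal,gold,blue}
∂A = {pink,red,teal,gold,blue} minus {pink} = {red,teal,gold,blue}

int(A) = {pink}
cl(A)  = {pink,red,teal,gold,blue}
∂A     = {red,teal,gold,blue}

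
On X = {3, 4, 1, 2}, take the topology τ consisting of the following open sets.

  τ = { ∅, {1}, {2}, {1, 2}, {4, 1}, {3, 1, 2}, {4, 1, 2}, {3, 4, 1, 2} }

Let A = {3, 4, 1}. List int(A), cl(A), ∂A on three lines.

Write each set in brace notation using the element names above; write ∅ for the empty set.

int(A) = {4, 1}
cl(A)  = {3, 4, 1}
∂A     = {3}

U open, U⊆A: ∅, {1}, {4, 1}. int(A) = ⋃ = {4, 1}
X∖A={2}, int(X∖A)={2}, hence cl(A)={3, 4, 1}
∂A: remove int from cl → {3}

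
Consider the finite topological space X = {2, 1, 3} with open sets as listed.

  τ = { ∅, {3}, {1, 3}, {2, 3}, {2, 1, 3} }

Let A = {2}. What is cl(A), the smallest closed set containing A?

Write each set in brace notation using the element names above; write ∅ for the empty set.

complement {1, 3}; its interior {1, 3}; cl(A) = X∖{1, 3} = {2}

{2}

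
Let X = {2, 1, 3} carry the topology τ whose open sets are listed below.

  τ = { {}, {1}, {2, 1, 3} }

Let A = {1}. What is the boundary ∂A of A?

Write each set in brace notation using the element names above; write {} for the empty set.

{2, 3}

open subsets of A: {}, {1}; so int(A) = {1}
closure: X∖int(X∖A) = X∖{} = {2, 1, 3}
∂A = {2, 1, 3} minus {1} = {2, 3}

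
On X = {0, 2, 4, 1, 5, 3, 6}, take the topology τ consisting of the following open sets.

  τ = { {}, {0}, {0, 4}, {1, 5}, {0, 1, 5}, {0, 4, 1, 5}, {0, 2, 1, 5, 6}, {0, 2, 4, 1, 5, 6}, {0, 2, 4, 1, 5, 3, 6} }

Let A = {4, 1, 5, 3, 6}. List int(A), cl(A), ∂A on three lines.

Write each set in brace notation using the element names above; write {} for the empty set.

int(A) = {1, 5}
cl(A)  = {2, 4, 1, 5, 3, 6}
∂A     = {2, 4, 3, 6}

open subsets of A: {}, {1, 5}; so int(A) = {1, 5}
closure: X∖int(X∖A) = X∖{0} = {2, 4, 1, 5, 3, 6}
∂A = {2, 4, 1, 5, 3, 6} minus {1, 5} = {2, 4, 3, 6}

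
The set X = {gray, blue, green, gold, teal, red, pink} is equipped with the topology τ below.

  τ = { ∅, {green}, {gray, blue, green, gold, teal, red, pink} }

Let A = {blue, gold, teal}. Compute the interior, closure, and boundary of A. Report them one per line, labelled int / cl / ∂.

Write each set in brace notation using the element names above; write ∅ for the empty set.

int(A) = ∅
cl(A)  = {gray, blue, gold, teal, red, pink}
∂A     = {gray, blue, gold, teal, red, pink}

opens ⊆ A: ∅; union → int = ∅
complement {gray, green, red, pink}; its interior {green}; cl(A) = X∖{green} = {gray, blue, gold, teal, red, pink}
boundary = {gray, blue, gold, teal, red, pink} ∖ ∅ = {gray, blue, gold, teal, red, pink}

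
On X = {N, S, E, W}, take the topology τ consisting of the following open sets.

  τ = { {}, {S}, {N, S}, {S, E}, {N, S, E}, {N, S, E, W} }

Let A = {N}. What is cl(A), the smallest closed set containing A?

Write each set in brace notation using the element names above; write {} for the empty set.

closure: X∖int(X∖A) = X∖{S, E} = {N, W}

{N, W}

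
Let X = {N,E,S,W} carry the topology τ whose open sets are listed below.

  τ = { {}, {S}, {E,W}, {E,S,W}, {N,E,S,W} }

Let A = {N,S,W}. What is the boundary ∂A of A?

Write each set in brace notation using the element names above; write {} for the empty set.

open subsets of A: {}, {S}; so int(A) = {S}
closure: X∖int(X∖A) = X∖{} = {N,E,S,W}
∂A = {N,E,S,W} minus {S} = {N,E,W}

{N,E,W}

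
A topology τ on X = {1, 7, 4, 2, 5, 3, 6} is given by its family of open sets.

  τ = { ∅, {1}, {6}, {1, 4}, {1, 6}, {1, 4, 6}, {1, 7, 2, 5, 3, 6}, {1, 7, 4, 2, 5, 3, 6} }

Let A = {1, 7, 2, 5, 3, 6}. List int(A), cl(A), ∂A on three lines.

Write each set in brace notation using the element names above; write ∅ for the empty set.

open subsets of A: ∅, {6}, {1}, {1, 6}, {1, 7, 2, 5, 3, 6}; so int(A) = {1, 7, 2, 5, 3, 6}
closure: X∖int(X∖A) = X∖∅ = {1, 7, 4, 2, 5, 3, 6}
∂A = {1, 7, 4, 2, 5, 3, 6} minus {1, 7, 2, 5, 3, 6} = {4}

int(A) = {1, 7, 2, 5, 3, 6}
cl(A)  = {1, 7, 4, 2, 5, 3, 6}
∂A     = {4}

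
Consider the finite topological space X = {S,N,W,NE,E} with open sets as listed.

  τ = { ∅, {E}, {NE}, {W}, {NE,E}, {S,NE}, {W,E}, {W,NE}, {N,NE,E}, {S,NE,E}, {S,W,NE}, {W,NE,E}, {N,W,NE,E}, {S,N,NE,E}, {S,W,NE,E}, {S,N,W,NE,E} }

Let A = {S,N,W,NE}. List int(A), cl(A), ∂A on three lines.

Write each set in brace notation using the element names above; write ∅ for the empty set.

int(A) = {S,W,NE}
cl(A)  = {S,N,W,NE}
∂A     = {N}

interior: largest open inside A is {S,W,NE} (from ∅, {NE}, {W}, {W,NE}, {S,NE}, {S,W,NE})
cl via duality: int({E}) = {E}, so X∖{E} = {S,N,W,NE}
cl∖int = {N}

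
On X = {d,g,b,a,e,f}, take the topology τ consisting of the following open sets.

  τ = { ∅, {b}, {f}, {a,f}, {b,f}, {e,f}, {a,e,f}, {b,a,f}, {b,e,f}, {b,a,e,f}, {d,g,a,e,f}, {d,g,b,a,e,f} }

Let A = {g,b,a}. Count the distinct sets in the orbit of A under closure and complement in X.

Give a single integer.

6

cl via duality: int({d,e,f}) = {e,f}, so X∖{e,f} = {d,g,b,a}
Write k for closure, c for complement:
  1. A     = {g,b,a}
  2. kA    = {d,g,b,a}
  3. cA    = {d,e,f}
  4. ckA   = {e,f}
  5. kcA   = {d,g,a,e,f}
  6. ckcA  = {b}
applying k or c yields no new set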